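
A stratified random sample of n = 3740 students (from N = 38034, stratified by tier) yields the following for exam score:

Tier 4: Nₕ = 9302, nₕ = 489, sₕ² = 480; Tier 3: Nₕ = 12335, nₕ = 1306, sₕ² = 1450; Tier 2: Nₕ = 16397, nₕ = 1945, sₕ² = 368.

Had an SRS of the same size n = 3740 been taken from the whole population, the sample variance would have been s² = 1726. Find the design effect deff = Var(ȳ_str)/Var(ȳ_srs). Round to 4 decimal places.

Var(ȳ_str) = Σ Wₕ²(1−fₕ)sₕ²/nₕ with Wₕ = Nₕ/38034:
  Tier 4: (9302/38034)²·(1−489/9302)·480/489 = 0.055627364
  Tier 3: (12335/38034)²·(1−1306/12335)·1450/1306 = 0.10441337
  Tier 2: (16397/38034)²·(1−1945/16397)·368/1945 = 0.030993924
  → Var(ȳ_str) = 0.19103466.
Var(ȳ_srs) = (1 − 3740/38034)·1726/3740 = 0.41611688.
deff = 0.19103466 / 0.41611688 = 0.4591.

0.4591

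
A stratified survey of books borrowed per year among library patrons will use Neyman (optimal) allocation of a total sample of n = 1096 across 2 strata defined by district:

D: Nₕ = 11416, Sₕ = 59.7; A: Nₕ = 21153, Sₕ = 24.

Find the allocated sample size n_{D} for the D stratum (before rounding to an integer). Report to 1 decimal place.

628.1

Neyman allocation: nₕ = n·NₕSₕ / Σⱼ NⱼSⱼ.
Σ NⱼSⱼ = 11416·59.7 + 21153·24 = 1.1892072 × 10^6.
n_{D} = 1096·11416·59.7 / (1.1892072 × 10^6) = 628.1.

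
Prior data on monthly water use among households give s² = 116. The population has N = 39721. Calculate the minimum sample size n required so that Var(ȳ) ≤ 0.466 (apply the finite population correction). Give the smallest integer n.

248

Without fpc, n₀ = s²/D = 116/0.466 = 248.9270.
With fpc, (1 − n/N)·s²/n ≤ D requires n ≥ n₀/(1 + n₀/N) = 248.9270/(1 + 248.9270/39721) = 247.3767.
Rounding up, n = 248.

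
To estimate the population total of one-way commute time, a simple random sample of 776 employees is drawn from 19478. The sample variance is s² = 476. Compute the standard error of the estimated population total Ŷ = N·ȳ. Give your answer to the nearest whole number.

Var(Ŷ) = N²·Var(ȳ) = N²·(1 − n/N)·s²/n.
f = 776/19478 = 0.03983982; Var(ȳ) = 0.96016018·476/776 = 0.58896423.
Var(Ŷ) = 19478² · 0.58896423 = 2.234486 × 10^8.
SE(Ŷ) = √(2.234486 × 10^8) = 14948.

14948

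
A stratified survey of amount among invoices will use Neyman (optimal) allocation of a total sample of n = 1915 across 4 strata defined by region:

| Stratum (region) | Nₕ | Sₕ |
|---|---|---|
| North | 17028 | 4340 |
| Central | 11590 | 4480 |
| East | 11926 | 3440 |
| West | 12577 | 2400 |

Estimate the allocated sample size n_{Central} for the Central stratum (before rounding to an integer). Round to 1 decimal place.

504.6

Neyman allocation: nₕ = n·NₕSₕ / Σⱼ NⱼSⱼ.
Σ NⱼSⱼ = 17028·4340 + 11590·4480 + 11926·3440 + 12577·2400 = 1.9703496 × 10^8.
n_{Central} = 1915·11590·4480 / (1.9703496 × 10^8) = 504.6.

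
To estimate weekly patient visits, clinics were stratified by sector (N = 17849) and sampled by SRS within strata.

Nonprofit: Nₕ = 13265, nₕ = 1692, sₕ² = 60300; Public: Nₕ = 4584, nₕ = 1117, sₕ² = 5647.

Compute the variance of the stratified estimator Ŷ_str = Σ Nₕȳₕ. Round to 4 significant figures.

5.551 × 10^9

Var(Ŷ_str) = Σₕ Nₕ²(1 − fₕ)sₕ²/nₕ.
Nonprofit: 13265²·(1 − 1692/13265)·60300/1692 = 5.4710434 × 10^9.
Public: 4584²·(1 − 1117/4584)·5647/1117 = 8.0345779 × 10^7.
Sum = 5.5513892 × 10^9.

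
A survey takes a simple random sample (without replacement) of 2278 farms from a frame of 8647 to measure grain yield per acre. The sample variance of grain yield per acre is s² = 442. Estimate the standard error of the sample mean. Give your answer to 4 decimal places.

Under SRS without replacement, Var(ȳ) = (1 − f)·s²/n with f = n/N = 2278/8647 = 0.26344397.
Var(ȳ) = (1 − 0.26344397)·442/2278 = 0.73655603·0.19402985 = 0.14291386.
SE(ȳ) = √(0.14291386) = 0.3780.

0.3780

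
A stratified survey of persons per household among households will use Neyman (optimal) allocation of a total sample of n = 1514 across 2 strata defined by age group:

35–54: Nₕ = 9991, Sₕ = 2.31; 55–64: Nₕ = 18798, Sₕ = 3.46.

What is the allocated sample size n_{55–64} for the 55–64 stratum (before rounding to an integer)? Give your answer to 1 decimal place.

1117.5

Neyman allocation: nₕ = n·NₕSₕ / Σⱼ NⱼSⱼ.
Σ NⱼSⱼ = 9991·2.31 + 18798·3.46 = 88120.29.
n_{55–64} = 1514·18798·3.46 / 88120.29 = 1117.5.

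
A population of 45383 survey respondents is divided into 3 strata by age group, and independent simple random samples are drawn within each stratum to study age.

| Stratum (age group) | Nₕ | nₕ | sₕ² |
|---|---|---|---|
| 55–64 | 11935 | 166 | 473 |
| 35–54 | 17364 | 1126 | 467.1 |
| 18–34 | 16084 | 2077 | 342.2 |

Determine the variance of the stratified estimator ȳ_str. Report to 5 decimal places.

0.26914

Var(ȳ_str) = Σₕ Wₕ²(1 − fₕ)sₕ²/nₕ with Wₕ = Nₕ/N, N = 45383.
55–64: Wₕ = 0.26298394; term = 0.26298394²·(1 − 0.01390867)·473/166 = 0.19432498.
35–54: Wₕ = 0.38261023; term = 0.38261023²·(1 − 0.06484681)·467.1/1126 = 0.056789414.
18–34: Wₕ = 0.35440583; term = 0.35440583²·(1 − 0.12913454)·342.2/2077 = 0.018021723.
Sum = 0.26913612.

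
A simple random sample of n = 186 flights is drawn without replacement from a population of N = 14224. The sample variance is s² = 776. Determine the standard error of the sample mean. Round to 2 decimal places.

Under SRS without replacement, Var(ȳ) = (1 − f)·s²/n with f = n/N = 186/14224 = 0.01307649.
Var(ȳ) = (1 − 0.01307649)·776/186 = 0.98692351·4.172043 = 4.1174873.
SE(ȳ) = √(4.1174873) = 2.03.

2.03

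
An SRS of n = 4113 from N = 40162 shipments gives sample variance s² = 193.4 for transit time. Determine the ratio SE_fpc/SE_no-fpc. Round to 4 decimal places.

f = n/N = 4113/40162 = 0.10241024.
SE_no-fpc = √(s²/n) = 0.21684473; SE_fpc = √((1−f)s²/n) = 0.20544133.
Ratio = √(1−f) = 0.94741214.

0.9474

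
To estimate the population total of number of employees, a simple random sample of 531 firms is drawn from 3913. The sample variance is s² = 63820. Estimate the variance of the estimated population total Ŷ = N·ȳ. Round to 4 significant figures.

1.591 × 10^9

Var(Ŷ) = N²·Var(ȳ) = N²·(1 − n/N)·s²/n.
f = 531/3913 = 0.13570151; Var(ȳ) = 0.86429849·63820/531 = 103.87859.
Var(Ŷ) = 3913² · 103.87859 = 1.5905442 × 10^9.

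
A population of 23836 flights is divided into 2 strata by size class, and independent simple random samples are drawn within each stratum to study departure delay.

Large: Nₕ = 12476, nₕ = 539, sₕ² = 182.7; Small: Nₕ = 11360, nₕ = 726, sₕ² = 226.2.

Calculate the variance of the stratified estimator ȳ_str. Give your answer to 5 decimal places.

Var(ȳ_str) = Σₕ Wₕ²(1 − fₕ)sₕ²/nₕ with Wₕ = Nₕ/N, N = 23836.
Large: Wₕ = 0.52340997; term = 0.52340997²·(1 − 0.04320295)·182.7/539 = 0.088849214.
Small: Wₕ = 0.47659003; term = 0.47659003²·(1 − 0.06390845)·226.2/726 = 0.066246695.
Sum = 0.15509591.

0.15510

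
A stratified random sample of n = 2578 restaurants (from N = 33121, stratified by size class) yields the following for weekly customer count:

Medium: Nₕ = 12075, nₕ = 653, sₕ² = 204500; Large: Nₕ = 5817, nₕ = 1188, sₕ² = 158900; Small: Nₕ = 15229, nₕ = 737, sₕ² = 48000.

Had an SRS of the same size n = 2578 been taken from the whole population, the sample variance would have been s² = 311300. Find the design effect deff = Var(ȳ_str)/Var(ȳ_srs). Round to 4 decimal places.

0.5007

Var(ȳ_str) = Σ Wₕ²(1−fₕ)sₕ²/nₕ with Wₕ = Nₕ/33121:
  Medium: (12075/33121)²·(1−653/12075)·204500/653 = 39.373366
  Large: (5817/33121)²·(1−1188/5817)·158900/1188 = 3.2831205
  Small: (15229/33121)²·(1−737/15229)·48000/737 = 13.102874
  → Var(ȳ_str) = 55.759361.
Var(ȳ_srs) = (1 − 2578/33121)·311300/2578 = 111.35365.
deff = 55.759361 / 111.35365 = 0.5007.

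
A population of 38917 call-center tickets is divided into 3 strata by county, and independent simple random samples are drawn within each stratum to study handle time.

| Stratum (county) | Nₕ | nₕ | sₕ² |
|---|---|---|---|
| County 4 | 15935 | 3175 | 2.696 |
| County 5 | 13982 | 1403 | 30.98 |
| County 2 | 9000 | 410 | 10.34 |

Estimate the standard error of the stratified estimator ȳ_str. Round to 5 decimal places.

Var(ȳ_str) = Σₕ Wₕ²(1 − fₕ)sₕ²/nₕ with Wₕ = Nₕ/N, N = 38917.
County 4: Wₕ = 0.40946116; term = 0.40946116²·(1 − 0.19924694)·2.696/3175 = 1.1399878 × 10^-4.
County 5: Wₕ = 0.35927744; term = 0.35927744²·(1 − 0.10034330)·30.98/1403 = 0.0025642505.
County 2: Wₕ = 0.23126140; term = 0.23126140²·(1 − 0.04555556)·10.34/410 = 0.0012873411.
Sum = 0.0039655904.
SE = √(0.0039655904) = 0.06297.

0.06297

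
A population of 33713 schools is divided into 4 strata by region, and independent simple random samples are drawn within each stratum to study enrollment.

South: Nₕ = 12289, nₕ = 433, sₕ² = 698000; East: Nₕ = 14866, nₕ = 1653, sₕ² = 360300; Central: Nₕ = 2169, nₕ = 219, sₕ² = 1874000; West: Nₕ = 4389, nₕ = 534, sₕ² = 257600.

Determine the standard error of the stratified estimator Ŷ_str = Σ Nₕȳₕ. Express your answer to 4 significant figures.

567500

Var(Ŷ_str) = Σₕ Nₕ²(1 − fₕ)sₕ²/nₕ.
South: 12289²·(1 − 433/12289)·698000/433 = 2.3486714 × 10^11.
East: 14866²·(1 − 1653/14866)·360300/1653 = 4.2814115 × 10^10.
Central: 2169²·(1 − 219/2169)·1874000/219 = 3.6192588 × 10^10.
West: 4389²·(1 − 534/4389)·257600/534 = 8.1619619 × 10^9.
Sum = 3.220358 × 10^11.
SE = √(3.220358 × 10^11) = 567500.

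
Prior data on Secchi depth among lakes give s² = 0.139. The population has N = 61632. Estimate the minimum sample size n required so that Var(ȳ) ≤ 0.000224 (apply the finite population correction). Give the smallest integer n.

Without fpc, n₀ = s²/D = 0.139/0.000224 = 620.5357.
With fpc, (1 − n/N)·s²/n ≤ D requires n ≥ n₀/(1 + n₀/N) = 620.5357/(1 + 620.5357/61632) = 614.3502.
Rounding up, n = 615.

615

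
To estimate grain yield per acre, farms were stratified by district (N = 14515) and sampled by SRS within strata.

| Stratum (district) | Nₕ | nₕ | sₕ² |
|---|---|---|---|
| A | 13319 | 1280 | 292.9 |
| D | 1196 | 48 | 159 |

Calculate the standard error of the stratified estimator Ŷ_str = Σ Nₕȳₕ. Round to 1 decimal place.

Var(Ŷ_str) = Σₕ Nₕ²(1 − fₕ)sₕ²/nₕ.
A: 13319²·(1 − 1280/13319)·292.9/1280 = 3.6692004 × 10^7.
D: 1196²·(1 − 48/1196)·159/48 = 4.548089 × 10^6.
Sum = 4.1240093 × 10^7.
SE = √(4.1240093 × 10^7) = 6421.8.

6421.8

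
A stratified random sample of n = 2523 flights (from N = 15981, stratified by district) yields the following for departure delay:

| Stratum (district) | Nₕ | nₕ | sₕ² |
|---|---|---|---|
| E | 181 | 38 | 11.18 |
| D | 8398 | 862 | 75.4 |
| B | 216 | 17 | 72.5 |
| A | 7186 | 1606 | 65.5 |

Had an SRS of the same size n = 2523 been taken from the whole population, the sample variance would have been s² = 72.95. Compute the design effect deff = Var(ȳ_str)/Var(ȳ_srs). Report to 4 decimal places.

1.1839

Var(ȳ_str) = Σ Wₕ²(1−fₕ)sₕ²/nₕ with Wₕ = Nₕ/15981:
  E: (181/15981)²·(1−38/181)·11.18/38 = 2.9817067 × 10^-5
  D: (8398/15981)²·(1−862/8398)·75.4/862 = 0.02167569
  B: (216/15981)²·(1−17/216)·72.5/17 = 7.1777447 × 10^-4
  A: (7186/15981)²·(1−1606/7186)·65.5/1606 = 0.0064033799
  → Var(ȳ_str) = 0.028826661.
Var(ȳ_srs) = (1 − 2523/15981)·72.95/2523 = 0.024349196.
deff = 0.028826661 / 0.024349196 = 1.1839.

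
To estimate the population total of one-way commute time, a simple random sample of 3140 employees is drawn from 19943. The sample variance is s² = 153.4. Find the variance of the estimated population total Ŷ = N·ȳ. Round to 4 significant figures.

Var(Ŷ) = N²·Var(ȳ) = N²·(1 − n/N)·s²/n.
f = 3140/19943 = 0.15744873; Var(ȳ) = 0.84255127·153.4/3140 = 0.041161581.
Var(Ŷ) = 19943² · 0.041161581 = 1.6370918 × 10^7.

1.637 × 10^7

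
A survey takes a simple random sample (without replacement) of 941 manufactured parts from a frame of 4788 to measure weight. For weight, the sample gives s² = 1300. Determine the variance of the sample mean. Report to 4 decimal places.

Under SRS without replacement, Var(ȳ) = (1 − f)·s²/n with f = n/N = 941/4788 = 0.19653300.
Var(ȳ) = (1 − 0.19653300)·1300/941 = 0.80346700·1.381509 = 1.1099969.

1.1100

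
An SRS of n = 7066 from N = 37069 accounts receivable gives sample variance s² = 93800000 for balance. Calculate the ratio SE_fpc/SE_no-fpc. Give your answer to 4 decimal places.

f = n/N = 7066/37069 = 0.19061750.
SE_no-fpc = √(s²/n) = 115.21648; SE_fpc = √((1−f)s²/n) = 103.6553.
Ratio = √(1−f) = 0.89965688.

0.8997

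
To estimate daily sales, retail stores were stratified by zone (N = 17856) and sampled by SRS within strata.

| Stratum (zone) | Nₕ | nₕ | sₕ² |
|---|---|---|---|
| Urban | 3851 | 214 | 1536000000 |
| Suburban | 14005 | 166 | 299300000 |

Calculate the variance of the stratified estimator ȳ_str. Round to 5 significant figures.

1.4113 × 10^6

Var(ȳ_str) = Σₕ Wₕ²(1 − fₕ)sₕ²/nₕ with Wₕ = Nₕ/N, N = 17856.
Urban: Wₕ = 0.21566980; term = 0.21566980²·(1 − 0.05556998)·1536000000/214 = 315301.41.
Suburban: Wₕ = 0.78433020; term = 0.78433020²·(1 − 0.01185291)·299300000/166 = 1.096019 × 10^6.
Sum = 1.4113204 × 10^6.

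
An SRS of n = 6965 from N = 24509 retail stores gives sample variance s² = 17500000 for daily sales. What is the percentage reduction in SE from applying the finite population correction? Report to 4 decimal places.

15.3939

f = n/N = 6965/24509 = 0.28418132.
SE_no-fpc = √(s²/n) = 50.125471; SE_fpc = √((1−f)s²/n) = 42.40919.
Ratio = √(1−f) = 0.84606068. Reduction = 100·(1 − 0.84606068) = 15.3939%.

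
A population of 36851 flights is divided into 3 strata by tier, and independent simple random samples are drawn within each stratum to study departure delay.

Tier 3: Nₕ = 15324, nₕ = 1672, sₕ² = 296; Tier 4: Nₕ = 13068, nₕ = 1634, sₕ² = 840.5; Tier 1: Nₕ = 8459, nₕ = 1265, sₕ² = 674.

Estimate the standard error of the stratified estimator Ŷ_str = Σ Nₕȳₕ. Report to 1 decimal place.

12096.2

Var(Ŷ_str) = Σₕ Nₕ²(1 − fₕ)sₕ²/nₕ.
Tier 3: 15324²·(1 − 1672/15324)·296/1672 = 3.7035982 × 10^7.
Tier 4: 13068²·(1 − 1634/13068)·840.5/1634 = 7.685869 × 10^7.
Tier 1: 8459²·(1 − 1265/8459)·674/1265 = 3.2423421 × 10^7.
Sum = 1.4631809 × 10^8.
SE = √(1.4631809 × 10^8) = 12096.2.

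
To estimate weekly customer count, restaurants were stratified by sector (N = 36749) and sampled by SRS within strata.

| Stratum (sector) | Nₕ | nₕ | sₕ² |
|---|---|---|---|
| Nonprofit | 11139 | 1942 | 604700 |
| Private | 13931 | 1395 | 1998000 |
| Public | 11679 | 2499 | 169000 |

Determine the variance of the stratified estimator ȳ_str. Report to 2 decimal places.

214.20

Var(ȳ_str) = Σₕ Wₕ²(1 − fₕ)sₕ²/nₕ with Wₕ = Nₕ/N, N = 36749.
Nonprofit: Wₕ = 0.30311029; term = 0.30311029²·(1 − 0.17434240)·604700/1942 = 23.620663.
Private: Wₕ = 0.37908515; term = 0.37908515²·(1 − 0.10013639)·1998000/1395 = 185.21301.
Public: Wₕ = 0.31780457; term = 0.31780457²·(1 − 0.21397380)·169000/2499 = 5.3688063.
Sum = 214.20248.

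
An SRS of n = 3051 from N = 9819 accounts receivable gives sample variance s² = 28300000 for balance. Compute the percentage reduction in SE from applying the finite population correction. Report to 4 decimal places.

f = n/N = 3051/9819 = 0.31072411.
SE_no-fpc = √(s²/n) = 96.310162; SE_fpc = √((1−f)s²/n) = 79.95924.
Ratio = √(1−f) = 0.83022641. Reduction = 100·(1 − 0.83022641) = 16.9774%.

16.9774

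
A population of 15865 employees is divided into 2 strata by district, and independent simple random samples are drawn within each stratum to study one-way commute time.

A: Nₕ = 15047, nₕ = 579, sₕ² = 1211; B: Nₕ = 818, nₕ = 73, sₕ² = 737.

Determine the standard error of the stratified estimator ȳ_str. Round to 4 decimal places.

Var(ȳ_str) = Σₕ Wₕ²(1 − fₕ)sₕ²/nₕ with Wₕ = Nₕ/N, N = 15865.
A: Wₕ = 0.94843996; term = 0.94843996²·(1 − 0.03847943)·1211/579 = 1.809022.
B: Wₕ = 0.05156004; term = 0.05156004²·(1 − 0.08924205)·737/73 = 0.0244441.
Sum = 1.8334661.
SE = √(1.8334661) = 1.3541.

1.3541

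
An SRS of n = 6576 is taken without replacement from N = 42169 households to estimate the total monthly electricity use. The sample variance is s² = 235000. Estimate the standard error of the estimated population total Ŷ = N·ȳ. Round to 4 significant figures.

231600

Var(Ŷ) = N²·Var(ȳ) = N²·(1 − n/N)·s²/n.
f = 6576/42169 = 0.15594394; Var(ȳ) = 0.84405606·235000/6576 = 30.163196.
Var(Ŷ) = 42169² · 30.163196 = 5.3636936 × 10^10.
SE(Ŷ) = √(5.3636936 × 10^10) = 231600.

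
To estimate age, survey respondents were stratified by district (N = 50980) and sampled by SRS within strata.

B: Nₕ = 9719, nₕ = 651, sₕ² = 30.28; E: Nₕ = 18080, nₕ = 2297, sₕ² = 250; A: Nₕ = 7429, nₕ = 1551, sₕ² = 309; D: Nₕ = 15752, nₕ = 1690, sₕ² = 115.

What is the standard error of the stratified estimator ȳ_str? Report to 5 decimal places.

Var(ȳ_str) = Σₕ Wₕ²(1 − fₕ)sₕ²/nₕ with Wₕ = Nₕ/N, N = 50980.
B: Wₕ = 0.19064339; term = 0.19064339²·(1 − 0.06698220)·30.28/651 = 0.0015772782.
E: Wₕ = 0.35464888; term = 0.35464888²·(1 − 0.12704646)·250/2297 = 0.011949984.
A: Wₕ = 0.14572381; term = 0.14572381²·(1 − 0.20877642)·309/1551 = 0.003347395.
D: Wₕ = 0.30898392; term = 0.30898392²·(1 − 0.10728796)·115/1690 = 0.0057995496.
Sum = 0.022674207.
SE = √(0.022674207) = 0.15058.

0.15058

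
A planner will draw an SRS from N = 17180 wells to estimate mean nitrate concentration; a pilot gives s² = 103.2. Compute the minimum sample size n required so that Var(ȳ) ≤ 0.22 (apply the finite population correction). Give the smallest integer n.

457

Without fpc, n₀ = s²/D = 103.2/0.22 = 469.0909.
With fpc, (1 − n/N)·s²/n ≤ D requires n ≥ n₀/(1 + n₀/N) = 469.0909/(1 + 469.0909/17180) = 456.6230.
Rounding up, n = 457.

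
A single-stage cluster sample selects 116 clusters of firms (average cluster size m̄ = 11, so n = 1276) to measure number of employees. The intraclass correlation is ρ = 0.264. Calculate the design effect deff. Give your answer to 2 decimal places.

deff = 1 + (11 − 1)·0.264 = 1 + 2.64 = 3.64.

3.64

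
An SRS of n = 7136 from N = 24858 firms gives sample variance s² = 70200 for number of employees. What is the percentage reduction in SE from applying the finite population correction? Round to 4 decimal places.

15.5649

f = n/N = 7136/24858 = 0.28707056.
SE_no-fpc = √(s²/n) = 3.13647; SE_fpc = √((1−f)s²/n) = 2.6482831.
Ratio = √(1−f) = 0.84435149. Reduction = 100·(1 − 0.84435149) = 15.5649%.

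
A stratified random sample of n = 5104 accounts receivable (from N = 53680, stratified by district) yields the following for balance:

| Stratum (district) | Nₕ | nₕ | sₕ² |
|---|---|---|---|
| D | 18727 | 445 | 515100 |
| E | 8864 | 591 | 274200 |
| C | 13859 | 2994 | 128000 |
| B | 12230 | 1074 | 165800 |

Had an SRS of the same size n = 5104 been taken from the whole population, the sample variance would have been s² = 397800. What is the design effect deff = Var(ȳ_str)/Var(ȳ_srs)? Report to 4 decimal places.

2.2527

Var(ȳ_str) = Σ Wₕ²(1−fₕ)sₕ²/nₕ with Wₕ = Nₕ/53680:
  D: (18727/53680)²·(1−445/18727)·515100/445 = 137.53032
  E: (8864/53680)²·(1−591/8864)·274200/591 = 11.807222
  C: (13859/53680)²·(1−2994/13859)·128000/2994 = 2.2340598
  B: (12230/53680)²·(1−1074/12230)·165800/1074 = 7.3095425
  → Var(ȳ_str) = 158.88114.
Var(ȳ_srs) = (1 − 5104/53680)·397800/5104 = 70.52829.
deff = 158.88114 / 70.52829 = 2.2527.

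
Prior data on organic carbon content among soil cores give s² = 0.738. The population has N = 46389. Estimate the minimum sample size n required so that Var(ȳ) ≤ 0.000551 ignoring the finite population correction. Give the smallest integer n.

1340

Without fpc, n₀ = s²/D = 0.738/0.000551 = 1339.3829.
Rounding up, n = 1340.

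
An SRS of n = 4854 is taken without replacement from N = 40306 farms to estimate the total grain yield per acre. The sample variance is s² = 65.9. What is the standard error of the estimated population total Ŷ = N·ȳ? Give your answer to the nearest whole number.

4405

Var(Ŷ) = N²·Var(ȳ) = N²·(1 − n/N)·s²/n.
f = 4854/40306 = 0.12042872; Var(ȳ) = 0.87957128·65.9/4854 = 0.011941439.
Var(Ŷ) = 40306² · 0.011941439 = 1.9399747 × 10^7.
SE(Ŷ) = √(1.9399747 × 10^7) = 4405.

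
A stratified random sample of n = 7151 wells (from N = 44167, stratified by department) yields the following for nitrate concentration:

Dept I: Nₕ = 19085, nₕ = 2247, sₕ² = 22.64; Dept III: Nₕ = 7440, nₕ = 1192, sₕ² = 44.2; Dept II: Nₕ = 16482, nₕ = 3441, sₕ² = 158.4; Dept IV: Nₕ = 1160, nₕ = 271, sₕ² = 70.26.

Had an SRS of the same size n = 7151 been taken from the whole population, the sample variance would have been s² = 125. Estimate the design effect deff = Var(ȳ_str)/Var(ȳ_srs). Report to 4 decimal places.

0.5292

Var(ȳ_str) = Σ Wₕ²(1−fₕ)sₕ²/nₕ with Wₕ = Nₕ/44167:
  Dept I: (19085/44167)²·(1−2247/19085)·22.64/2247 = 0.001659817
  Dept III: (7440/44167)²·(1−1192/7440)·44.2/1192 = 8.8361721 × 10^-4
  Dept II: (16482/44167)²·(1−3441/16482)·158.4/3441 = 0.0050721899
  Dept IV: (1160/44167)²·(1−271/1160)·70.26/271 = 1.370575 × 10^-4
  → Var(ȳ_str) = 0.0077526816.
Var(ȳ_srs) = (1 − 7151/44167)·125/7151 = 0.014649905.
deff = 0.0077526816 / 0.014649905 = 0.5292.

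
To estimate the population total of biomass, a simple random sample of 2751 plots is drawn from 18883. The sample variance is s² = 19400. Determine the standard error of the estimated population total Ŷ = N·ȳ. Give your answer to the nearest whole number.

46348

Var(Ŷ) = N²·Var(ȳ) = N²·(1 − n/N)·s²/n.
f = 2751/18883 = 0.14568660; Var(ȳ) = 0.85431340·19400/2751 = 6.024602.
Var(Ŷ) = 18883² · 6.024602 = 2.1481784 × 10^9.
SE(Ŷ) = √(2.1481784 × 10^9) = 46348.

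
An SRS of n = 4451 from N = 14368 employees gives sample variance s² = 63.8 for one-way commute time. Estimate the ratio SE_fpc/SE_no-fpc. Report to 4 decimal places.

f = n/N = 4451/14368 = 0.30978563.
SE_no-fpc = √(s²/n) = 0.11972409; SE_fpc = √((1−f)s²/n) = 0.099465745.
Ratio = √(1−f) = 0.83079141.

0.8308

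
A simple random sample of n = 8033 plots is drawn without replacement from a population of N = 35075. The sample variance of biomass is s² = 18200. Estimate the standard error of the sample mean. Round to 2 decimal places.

1.32

Under SRS without replacement, Var(ȳ) = (1 − f)·s²/n with f = n/N = 8033/35075 = 0.22902352.
Var(ȳ) = (1 − 0.22902352)·18200/8033 = 0.77097648·2.2656542 = 1.7467661.
SE(ȳ) = √(1.7467661) = 1.32.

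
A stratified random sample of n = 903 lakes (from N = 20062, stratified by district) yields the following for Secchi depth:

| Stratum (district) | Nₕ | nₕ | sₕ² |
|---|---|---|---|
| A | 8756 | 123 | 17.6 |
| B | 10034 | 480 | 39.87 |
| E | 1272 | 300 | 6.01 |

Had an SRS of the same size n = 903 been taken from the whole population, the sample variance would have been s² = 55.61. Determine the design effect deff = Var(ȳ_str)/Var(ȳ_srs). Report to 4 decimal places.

Var(ȳ_str) = Σ Wₕ²(1−fₕ)sₕ²/nₕ with Wₕ = Nₕ/20062:
  A: (8756/20062)²·(1−123/8756)·17.6/123 = 0.026873646
  B: (10034/20062)²·(1−480/10034)·39.87/480 = 0.019784081
  E: (1272/20062)²·(1−300/1272)·6.01/300 = 6.1540092 × 10^-5
  → Var(ȳ_str) = 0.046719267.
Var(ȳ_srs) = (1 − 903/20062)·55.61/903 = 0.058811703.
deff = 0.046719267 / 0.058811703 = 0.7944.

0.7944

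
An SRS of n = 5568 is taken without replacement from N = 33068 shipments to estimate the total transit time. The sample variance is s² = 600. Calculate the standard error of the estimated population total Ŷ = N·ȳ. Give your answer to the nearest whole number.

Var(Ŷ) = N²·Var(ȳ) = N²·(1 − n/N)·s²/n.
f = 5568/33068 = 0.16838031; Var(ȳ) = 0.83161969·600/5568 = 0.089614191.
Var(Ŷ) = 33068² · 0.089614191 = 9.7992457 × 10^7.
SE(Ŷ) = √(9.7992457 × 10^7) = 9899.

9899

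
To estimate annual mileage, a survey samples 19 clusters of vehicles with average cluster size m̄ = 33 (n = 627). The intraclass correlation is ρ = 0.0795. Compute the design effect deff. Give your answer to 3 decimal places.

3.544

deff = 1 + (33 − 1)·0.0795 = 1 + 2.544 = 3.544.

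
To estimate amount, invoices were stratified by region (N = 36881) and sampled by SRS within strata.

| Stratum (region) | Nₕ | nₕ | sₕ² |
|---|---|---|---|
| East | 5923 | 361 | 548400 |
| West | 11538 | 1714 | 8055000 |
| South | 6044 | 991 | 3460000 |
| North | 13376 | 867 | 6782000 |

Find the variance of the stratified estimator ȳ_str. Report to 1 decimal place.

Var(ȳ_str) = Σₕ Wₕ²(1 − fₕ)sₕ²/nₕ with Wₕ = Nₕ/N, N = 36881.
East: Wₕ = 0.16059760; term = 0.16059760²·(1 − 0.06094884)·548400/361 = 36.792355.
West: Wₕ = 0.31284401; term = 0.31284401²·(1 − 0.14855261)·8055000/1714 = 391.62304.
South: Wₕ = 0.16387842; term = 0.16387842²·(1 − 0.16396426)·3460000/991 = 78.391833.
North: Wₕ = 0.36267997; term = 0.36267997²·(1 − 0.06481758)·6782000/867 = 962.23725.
Sum = 1469.0445.

1469.0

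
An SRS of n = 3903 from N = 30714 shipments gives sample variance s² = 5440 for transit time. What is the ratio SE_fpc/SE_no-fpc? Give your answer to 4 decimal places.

0.9343

f = n/N = 3903/30714 = 0.12707560.
SE_no-fpc = √(s²/n) = 1.1805929; SE_fpc = √((1−f)s²/n) = 1.103033.
Ratio = √(1−f) = 0.93430423.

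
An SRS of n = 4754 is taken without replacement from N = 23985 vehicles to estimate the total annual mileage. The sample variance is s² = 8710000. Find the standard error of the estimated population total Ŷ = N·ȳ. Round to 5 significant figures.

919290

Var(Ŷ) = N²·Var(ȳ) = N²·(1 − n/N)·s²/n.
f = 4754/23985 = 0.19820721; Var(ȳ) = 0.80179279·8710000/4754 = 1468.9977.
Var(Ŷ) = 23985² · 1468.9977 = 8.4508533 × 10^11.
SE(Ŷ) = √(8.4508533 × 10^11) = 919290.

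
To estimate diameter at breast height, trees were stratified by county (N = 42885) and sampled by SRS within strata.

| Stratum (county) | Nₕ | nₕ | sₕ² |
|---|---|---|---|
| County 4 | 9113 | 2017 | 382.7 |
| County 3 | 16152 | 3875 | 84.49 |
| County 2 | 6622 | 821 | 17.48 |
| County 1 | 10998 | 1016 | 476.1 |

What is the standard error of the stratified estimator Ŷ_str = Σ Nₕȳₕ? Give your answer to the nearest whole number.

Var(Ŷ_str) = Σₕ Nₕ²(1 − fₕ)sₕ²/nₕ.
County 4: 9113²·(1 − 2017/9113)·382.7/2017 = 1.2269519 × 10^7.
County 3: 16152²·(1 − 3875/16152)·84.49/3875 = 4.3236663 × 10^6.
County 2: 6622²·(1 − 821/6622)·17.48/821 = 817881.36.
County 1: 10998²·(1 − 1016/10998)·476.1/1016 = 5.1444121 × 10^7.
Sum = 6.8855188 × 10^7.
SE = √(6.8855188 × 10^7) = 8298.

8298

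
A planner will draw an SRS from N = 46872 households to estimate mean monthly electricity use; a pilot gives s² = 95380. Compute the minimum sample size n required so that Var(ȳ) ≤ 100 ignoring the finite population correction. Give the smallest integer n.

954

Without fpc, n₀ = s²/D = 95380/100 = 953.8000.
Rounding up, n = 954.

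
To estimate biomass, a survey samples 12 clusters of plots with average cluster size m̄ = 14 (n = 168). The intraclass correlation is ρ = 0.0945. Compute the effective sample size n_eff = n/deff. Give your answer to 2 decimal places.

75.39

deff = 1 + (14 − 1)·0.0945 = 1 + 1.2285 = 2.2285.
n_eff = 168 / 2.2285 = 75.39.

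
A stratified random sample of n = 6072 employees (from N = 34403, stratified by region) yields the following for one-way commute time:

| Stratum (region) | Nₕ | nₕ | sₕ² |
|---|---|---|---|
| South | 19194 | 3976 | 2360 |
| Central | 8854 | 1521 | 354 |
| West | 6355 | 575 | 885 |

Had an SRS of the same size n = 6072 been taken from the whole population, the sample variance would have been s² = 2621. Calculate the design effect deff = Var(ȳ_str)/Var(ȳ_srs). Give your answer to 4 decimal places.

Var(ȳ_str) = Σ Wₕ²(1−fₕ)sₕ²/nₕ with Wₕ = Nₕ/34403:
  South: (19194/34403)²·(1−3976/19194)·2360/3976 = 0.14648598
  Central: (8854/34403)²·(1−1521/8854)·354/1521 = 0.012767405
  West: (6355/34403)²·(1−575/6355)·885/575 = 0.047766804
  → Var(ȳ_str) = 0.20702019.
Var(ȳ_srs) = (1 − 6072/34403)·2621/6072 = 0.35546828.
deff = 0.20702019 / 0.35546828 = 0.5824.

0.5824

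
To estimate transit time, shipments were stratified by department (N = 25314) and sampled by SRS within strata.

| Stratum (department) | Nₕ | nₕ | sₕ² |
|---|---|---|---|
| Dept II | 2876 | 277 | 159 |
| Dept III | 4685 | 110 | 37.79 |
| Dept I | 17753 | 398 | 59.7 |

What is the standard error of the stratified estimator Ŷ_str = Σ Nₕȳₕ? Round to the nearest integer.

Var(Ŷ_str) = Σₕ Nₕ²(1 − fₕ)sₕ²/nₕ.
Dept II: 2876²·(1 − 277/2876)·159/277 = 4.2905455 × 10^6.
Dept III: 4685²·(1 − 110/4685)·37.79/110 = 7.3635103 × 10^6.
Dept I: 17753²·(1 − 398/17753)·59.7/398 = 4.6215497 × 10^7.
Sum = 5.7869553 × 10^7.
SE = √(5.7869553 × 10^7) = 7607.

7607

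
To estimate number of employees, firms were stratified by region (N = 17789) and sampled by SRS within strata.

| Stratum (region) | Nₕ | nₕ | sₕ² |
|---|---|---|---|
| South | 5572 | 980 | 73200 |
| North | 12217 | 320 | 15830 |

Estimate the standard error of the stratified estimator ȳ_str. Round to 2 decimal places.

Var(ȳ_str) = Σₕ Wₕ²(1 − fₕ)sₕ²/nₕ with Wₕ = Nₕ/N, N = 17789.
South: Wₕ = 0.31322728; term = 0.31322728²·(1 − 0.17587940)·73200/980 = 6.0394157.
North: Wₕ = 0.68677272; term = 0.68677272²·(1 − 0.02619301)·15830/320 = 22.721129.
Sum = 28.760545.
SE = √(28.760545) = 5.36.

5.36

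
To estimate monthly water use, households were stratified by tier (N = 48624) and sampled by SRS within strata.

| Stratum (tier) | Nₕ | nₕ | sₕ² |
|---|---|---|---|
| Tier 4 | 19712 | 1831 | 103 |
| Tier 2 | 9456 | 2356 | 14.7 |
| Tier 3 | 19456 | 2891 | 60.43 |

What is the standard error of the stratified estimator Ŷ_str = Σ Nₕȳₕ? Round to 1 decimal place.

Var(Ŷ_str) = Σₕ Nₕ²(1 − fₕ)sₕ²/nₕ.
Tier 4: 19712²·(1 − 1831/19712)·103/1831 = 1.9827656 × 10^7.
Tier 2: 9456²·(1 − 2356/9456)·14.7/2356 = 418897.59.
Tier 3: 19456²·(1 − 2891/19456)·60.43/2891 = 6.7367356 × 10^6.
Sum = 2.6983289 × 10^7.
SE = √(2.6983289 × 10^7) = 5194.5.

5194.5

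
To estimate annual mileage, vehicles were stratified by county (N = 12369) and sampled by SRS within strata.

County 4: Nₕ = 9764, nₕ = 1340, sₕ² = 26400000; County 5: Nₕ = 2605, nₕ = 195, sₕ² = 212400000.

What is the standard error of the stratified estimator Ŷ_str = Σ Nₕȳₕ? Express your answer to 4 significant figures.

Var(Ŷ_str) = Σₕ Nₕ²(1 − fₕ)sₕ²/nₕ.
County 4: 9764²·(1 − 1340/9764)·26400000/1340 = 1.6204859 × 10^12.
County 5: 2605²·(1 − 195/2605)·212400000/195 = 6.8382452 × 10^12.
Sum = 8.4587311 × 10^12.
SE = √(8.4587311 × 10^12) = 2.908 × 10^6.

2.908 × 10^6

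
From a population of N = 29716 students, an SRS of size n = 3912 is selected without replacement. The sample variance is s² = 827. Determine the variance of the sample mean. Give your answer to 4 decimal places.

0.1836

Under SRS without replacement, Var(ȳ) = (1 − f)·s²/n with f = n/N = 3912/29716 = 0.13164625.
Var(ȳ) = (1 − 0.13164625)·827/3912 = 0.86835375·0.21140082 = 0.18357069.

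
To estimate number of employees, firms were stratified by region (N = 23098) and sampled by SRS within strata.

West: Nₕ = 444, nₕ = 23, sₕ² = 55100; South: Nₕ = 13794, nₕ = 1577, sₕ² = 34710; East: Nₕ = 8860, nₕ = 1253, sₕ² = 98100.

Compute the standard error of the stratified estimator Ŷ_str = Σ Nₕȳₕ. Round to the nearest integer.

97127

Var(Ŷ_str) = Σₕ Nₕ²(1 − fₕ)sₕ²/nₕ.
West: 444²·(1 − 23/444)·55100/23 = 4.4780489 × 10^8.
South: 13794²·(1 − 1577/13794)·34710/1577 = 3.7091783 × 10^9.
East: 8860²·(1 − 1253/8860)·98100/1253 = 5.2767325 × 10^9.
Sum = 9.4337157 × 10^9.
SE = √(9.4337157 × 10^9) = 97127.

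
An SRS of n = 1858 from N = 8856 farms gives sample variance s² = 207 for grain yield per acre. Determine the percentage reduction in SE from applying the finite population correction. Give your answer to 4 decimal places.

11.1069

f = n/N = 1858/8856 = 0.20980126.
SE_no-fpc = √(s²/n) = 0.33378154; SE_fpc = √((1−f)s²/n) = 0.29670884.
Ratio = √(1−f) = 0.88893123. Reduction = 100·(1 − 0.88893123) = 11.1069%.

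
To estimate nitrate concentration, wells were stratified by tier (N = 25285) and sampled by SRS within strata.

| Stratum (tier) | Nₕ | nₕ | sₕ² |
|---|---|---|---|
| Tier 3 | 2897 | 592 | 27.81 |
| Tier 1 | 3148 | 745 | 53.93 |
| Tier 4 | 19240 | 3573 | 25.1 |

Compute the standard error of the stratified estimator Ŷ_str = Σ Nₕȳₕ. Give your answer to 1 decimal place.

Var(Ŷ_str) = Σₕ Nₕ²(1 − fₕ)sₕ²/nₕ.
Tier 3: 2897²·(1 − 592/2897)·27.81/592 = 313688.58.
Tier 1: 3148²·(1 − 745/3148)·53.93/745 = 547598.99.
Tier 4: 19240²·(1 − 3573/19240)·25.1/3573 = 2.11754 × 10^6.
Sum = 2.9788276 × 10^6.
SE = √(2.9788276 × 10^6) = 1725.9.

1725.9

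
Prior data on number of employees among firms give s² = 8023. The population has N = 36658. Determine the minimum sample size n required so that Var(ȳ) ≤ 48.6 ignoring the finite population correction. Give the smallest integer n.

166

Without fpc, n₀ = s²/D = 8023/48.6 = 165.0823.
Rounding up, n = 166.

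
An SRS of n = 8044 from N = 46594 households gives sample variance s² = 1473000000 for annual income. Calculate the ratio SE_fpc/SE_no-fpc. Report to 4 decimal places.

f = n/N = 8044/46594 = 0.17264025.
SE_no-fpc = √(s²/n) = 427.92272; SE_fpc = √((1−f)s²/n) = 389.23558.
Ratio = √(1−f) = 0.90959318.

0.9096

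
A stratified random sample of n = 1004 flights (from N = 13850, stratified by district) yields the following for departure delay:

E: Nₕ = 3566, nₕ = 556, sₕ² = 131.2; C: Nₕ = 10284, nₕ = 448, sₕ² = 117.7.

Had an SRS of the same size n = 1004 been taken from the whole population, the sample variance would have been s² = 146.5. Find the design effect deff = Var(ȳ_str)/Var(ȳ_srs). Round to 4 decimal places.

1.1212

Var(ȳ_str) = Σ Wₕ²(1−fₕ)sₕ²/nₕ with Wₕ = Nₕ/13850:
  E: (3566/13850)²·(1−556/3566)·131.2/556 = 0.013204055
  C: (10284/13850)²·(1−448/10284)·117.7/448 = 0.13854137
  → Var(ȳ_str) = 0.15174543.
Var(ȳ_srs) = (1 − 1004/13850)·146.5/1004 = 0.13533872.
deff = 0.15174543 / 0.13533872 = 1.1212.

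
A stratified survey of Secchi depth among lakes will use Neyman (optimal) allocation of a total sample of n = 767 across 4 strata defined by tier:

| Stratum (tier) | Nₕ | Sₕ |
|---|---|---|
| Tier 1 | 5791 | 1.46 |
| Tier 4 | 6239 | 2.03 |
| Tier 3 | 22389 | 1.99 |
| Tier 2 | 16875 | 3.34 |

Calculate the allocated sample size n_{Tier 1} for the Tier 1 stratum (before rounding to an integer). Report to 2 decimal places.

Neyman allocation: nₕ = n·NₕSₕ / Σⱼ NⱼSⱼ.
Σ NⱼSⱼ = 5791·1.46 + 6239·2.03 + 22389·1.99 + 16875·3.34 = 122036.64.
n_{Tier 1} = 767·5791·1.46 / 122036.64 = 53.14.

53.14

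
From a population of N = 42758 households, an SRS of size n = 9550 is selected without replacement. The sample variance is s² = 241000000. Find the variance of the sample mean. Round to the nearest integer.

19599

Under SRS without replacement, Var(ȳ) = (1 − f)·s²/n with f = n/N = 9550/42758 = 0.22335002.
Var(ȳ) = (1 − 0.22335002)·241000000/9550 = 0.77664998·25235.602 = 19599.23.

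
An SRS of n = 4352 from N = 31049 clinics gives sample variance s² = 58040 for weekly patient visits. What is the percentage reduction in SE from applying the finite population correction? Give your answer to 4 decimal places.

7.2727

f = n/N = 4352/31049 = 0.14016554.
SE_no-fpc = √(s²/n) = 3.6519032; SE_fpc = √((1−f)s²/n) = 3.3863097.
Ratio = √(1−f) = 0.92727259. Reduction = 100·(1 − 0.92727259) = 7.2727%.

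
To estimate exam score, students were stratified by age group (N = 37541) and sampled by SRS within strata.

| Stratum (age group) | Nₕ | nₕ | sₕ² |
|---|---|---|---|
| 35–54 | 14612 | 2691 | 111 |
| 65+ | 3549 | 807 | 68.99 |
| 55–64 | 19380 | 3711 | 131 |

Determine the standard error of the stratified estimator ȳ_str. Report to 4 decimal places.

Var(ȳ_str) = Σₕ Wₕ²(1 − fₕ)sₕ²/nₕ with Wₕ = Nₕ/N, N = 37541.
35–54: Wₕ = 0.38922778; term = 0.38922778²·(1 − 0.18416370)·111/2691 = 0.0050982363.
65+: Wₕ = 0.09453664; term = 0.09453664²·(1 − 0.22738800)·68.99/807 = 5.9030218 × 10^-4.
55–64: Wₕ = 0.51623558; term = 0.51623558²·(1 − 0.19148607)·131/3711 = 0.0076061296.
Sum = 0.013294668.
SE = √(0.013294668) = 0.1153.

0.1153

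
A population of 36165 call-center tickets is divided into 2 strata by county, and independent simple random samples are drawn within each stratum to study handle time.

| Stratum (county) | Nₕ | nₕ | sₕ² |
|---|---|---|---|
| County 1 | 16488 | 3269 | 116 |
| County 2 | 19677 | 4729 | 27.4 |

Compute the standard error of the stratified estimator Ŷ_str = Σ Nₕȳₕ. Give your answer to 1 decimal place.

3072.2

Var(Ŷ_str) = Σₕ Nₕ²(1 − fₕ)sₕ²/nₕ.
County 1: 16488²·(1 − 3269/16488)·116/3269 = 7.7340976 × 10^6.
County 2: 19677²·(1 − 4729/19677)·27.4/4729 = 1.7042104 × 10^6.
Sum = 9.438308 × 10^6.
SE = √(9.438308 × 10^6) = 3072.2.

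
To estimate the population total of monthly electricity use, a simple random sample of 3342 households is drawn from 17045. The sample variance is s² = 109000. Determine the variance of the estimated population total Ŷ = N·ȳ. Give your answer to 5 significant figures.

Var(Ŷ) = N²·Var(ȳ) = N²·(1 − n/N)·s²/n.
f = 3342/17045 = 0.19606923; Var(ȳ) = 0.80393077·109000/3342 = 26.220363.
Var(Ŷ) = 17045² · 26.220363 = 7.6178552 × 10^9.

7.6179 × 10^9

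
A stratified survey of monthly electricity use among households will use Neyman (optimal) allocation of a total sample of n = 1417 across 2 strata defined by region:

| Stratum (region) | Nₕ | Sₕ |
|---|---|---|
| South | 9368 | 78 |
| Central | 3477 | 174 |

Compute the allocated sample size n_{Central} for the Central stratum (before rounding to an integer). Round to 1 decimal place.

Neyman allocation: nₕ = n·NₕSₕ / Σⱼ NⱼSⱼ.
Σ NⱼSⱼ = 9368·78 + 3477·174 = 1.335702 × 10^6.
n_{Central} = 1417·3477·174 / (1.335702 × 10^6) = 641.8.

641.8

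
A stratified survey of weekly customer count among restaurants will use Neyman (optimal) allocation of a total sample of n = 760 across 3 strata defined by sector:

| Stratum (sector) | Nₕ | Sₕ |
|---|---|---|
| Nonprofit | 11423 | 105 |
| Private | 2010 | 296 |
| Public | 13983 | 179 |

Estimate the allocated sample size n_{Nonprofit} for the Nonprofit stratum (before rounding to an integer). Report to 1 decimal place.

212.1

Neyman allocation: nₕ = n·NₕSₕ / Σⱼ NⱼSⱼ.
Σ NⱼSⱼ = 11423·105 + 2010·296 + 13983·179 = 4.297332 × 10^6.
n_{Nonprofit} = 760·11423·105 / (4.297332 × 10^6) = 212.1.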